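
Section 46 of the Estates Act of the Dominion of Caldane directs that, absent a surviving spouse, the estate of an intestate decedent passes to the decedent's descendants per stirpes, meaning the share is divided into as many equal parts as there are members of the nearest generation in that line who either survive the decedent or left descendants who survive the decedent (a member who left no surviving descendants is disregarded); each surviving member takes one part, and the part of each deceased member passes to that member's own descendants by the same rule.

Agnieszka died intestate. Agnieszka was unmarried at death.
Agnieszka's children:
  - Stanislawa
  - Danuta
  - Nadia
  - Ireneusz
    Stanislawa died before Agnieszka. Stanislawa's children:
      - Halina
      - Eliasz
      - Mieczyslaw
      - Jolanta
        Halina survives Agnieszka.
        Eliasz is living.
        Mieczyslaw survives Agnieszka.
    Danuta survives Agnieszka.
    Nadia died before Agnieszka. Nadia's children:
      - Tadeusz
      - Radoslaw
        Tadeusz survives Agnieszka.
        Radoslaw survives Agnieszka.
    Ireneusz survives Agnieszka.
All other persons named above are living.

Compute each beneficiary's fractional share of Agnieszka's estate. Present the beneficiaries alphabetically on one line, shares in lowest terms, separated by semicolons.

Danuta 1/4; Eliasz 1/16; Halina 1/16; Ireneusz 1/4; Jolanta 1/16; Mieczyslaw 1/16; Radoslaw 1/8; Tadeusz 1/8

There is no surviving spouse, so the entire estate passes to Agnieszka's descendants per stirpes.
The estate is divided into 4 equal shares of 1/4 among Stanislawa, Danuta, Nadia, Ireneusz.
Stanislawa predeceased; the 1/4 allotted to Stanislawa's branch passes to Stanislawa's issue by representation.
The 1/4 is divided into 4 equal shares of 1/16 among Halina, Eliasz, Mieczyslaw, Jolanta.
Halina is living and takes 1/16.
Eliasz is living and takes 1/16.
Mieczyslaw is living and takes 1/16.
Jolanta is living and takes 1/16.
Danuta is living and takes 1/4.
Nadia predeceased; the 1/4 allotted to Nadia's branch passes to Nadia's issue by representation.
The 1/4 is divided into 2 equal shares of 1/8 among Tadeusz, Radoslaw.
Tadeusz is living and takes 1/8.
Radoslaw is living and takes 1/8.
Ireneusz is living and takes 1/4.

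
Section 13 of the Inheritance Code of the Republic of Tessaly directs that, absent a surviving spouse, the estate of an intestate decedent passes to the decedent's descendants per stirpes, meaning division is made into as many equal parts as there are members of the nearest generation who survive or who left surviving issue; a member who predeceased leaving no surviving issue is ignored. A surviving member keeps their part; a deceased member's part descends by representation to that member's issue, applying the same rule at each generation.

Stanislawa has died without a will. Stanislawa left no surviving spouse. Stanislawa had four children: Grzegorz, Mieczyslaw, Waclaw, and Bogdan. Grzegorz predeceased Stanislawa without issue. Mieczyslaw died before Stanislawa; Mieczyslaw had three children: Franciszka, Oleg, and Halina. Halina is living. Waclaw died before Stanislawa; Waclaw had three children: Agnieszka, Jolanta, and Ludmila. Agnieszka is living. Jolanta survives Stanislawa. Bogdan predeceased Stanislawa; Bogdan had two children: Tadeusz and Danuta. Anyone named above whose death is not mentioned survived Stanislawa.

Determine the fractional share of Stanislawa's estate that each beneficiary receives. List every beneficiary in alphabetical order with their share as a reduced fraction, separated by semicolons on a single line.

There is no surviving spouse, so the entire estate passes to Stanislawa's descendants per stirpes.
Grzegorz left no surviving issue, so that branch lapses and is disregarded.
The estate is divided into 3 equal shares of 1/3 among Mieczyslaw, Waclaw, Bogdan.
Mieczyslaw predeceased; the 1/3 allotted to Mieczyslaw's branch passes to Mieczyslaw's issue by representation.
The 1/3 is divided into 3 equal shares of 1/9 among Franciszka, Oleg, Halina.
Franciszka is living and takes 1/9.
Oleg is living and takes 1/9.
Halina is living and takes 1/9.
Waclaw predeceased; the 1/3 allotted to Waclaw's branch passes to Waclaw's issue by representation.
The 1/3 is divided into 3 equal shares of 1/9 among Agnieszka, Jolanta, Ludmila.
Agnieszka is living and takes 1/9.
Jolanta is living and takes 1/9.
Ludmila is living and takes 1/9.
Bogdan predeceased; the 1/3 allotted to Bogdan's branch passes to Bogdan's issue by representation.
The 1/3 is divided into 2 equal shares of 1/6 among Tadeusz, Danuta.
Tadeusz is living and takes 1/6.
Danuta is living and takes 1/6.

Agnieszka 1/9; Danuta 1/6; Franciszka 1/9; Halina 1/9; Jolanta 1/9; Ludmila 1/9; Oleg 1/9; Tadeusz 1/6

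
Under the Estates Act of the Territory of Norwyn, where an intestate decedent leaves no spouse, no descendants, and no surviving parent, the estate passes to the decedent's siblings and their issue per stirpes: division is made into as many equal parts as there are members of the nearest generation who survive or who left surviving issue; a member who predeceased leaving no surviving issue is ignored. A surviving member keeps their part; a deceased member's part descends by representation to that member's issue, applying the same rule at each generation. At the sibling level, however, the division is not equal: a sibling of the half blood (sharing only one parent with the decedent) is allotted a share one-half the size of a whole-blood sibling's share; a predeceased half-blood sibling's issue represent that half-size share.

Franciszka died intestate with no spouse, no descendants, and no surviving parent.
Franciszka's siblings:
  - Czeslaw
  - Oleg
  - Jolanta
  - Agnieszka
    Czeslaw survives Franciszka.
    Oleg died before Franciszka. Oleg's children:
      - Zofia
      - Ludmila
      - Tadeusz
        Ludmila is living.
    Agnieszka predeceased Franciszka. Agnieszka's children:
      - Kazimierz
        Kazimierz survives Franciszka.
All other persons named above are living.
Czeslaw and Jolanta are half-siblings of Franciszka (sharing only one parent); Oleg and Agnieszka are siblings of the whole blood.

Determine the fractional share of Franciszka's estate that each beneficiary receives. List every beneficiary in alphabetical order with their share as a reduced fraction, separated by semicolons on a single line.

Czeslaw 1/6; Jolanta 1/6; Kazimierz 1/3; Ludmila 1/9; Tadeusz 1/9; Zofia 1/9

No spouse, descendants, or parent survives, so the estate passes to Franciszka's siblings per stirpes.
Half-blood siblings count for one-half the weight of whole-blood siblings at the initial division.
Dividing 1 in proportion to weights (total weight 3): Czeslaw (weight 1/2) → 1/6; Oleg (weight 1) → 1/3; Jolanta (weight 1/2) → 1/6; Agnieszka (weight 1) → 1/3.
Czeslaw is living and takes 1/6.
Oleg predeceased; the 1/3 allotted to Oleg's branch passes to Oleg's issue by representation.
The 1/3 is divided into 3 equal shares of 1/9 among Zofia, Ludmila, Tadeusz.
Zofia is living and takes 1/9.
Ludmila is living and takes 1/9.
Tadeusz is living and takes 1/9.
Jolanta is living and takes 1/6.
Agnieszka predeceased; the 1/3 allotted to Agnieszka's branch passes to Agnieszka's issue by representation.
Kazimierz is the sole taker at this level and receives the full 1/3.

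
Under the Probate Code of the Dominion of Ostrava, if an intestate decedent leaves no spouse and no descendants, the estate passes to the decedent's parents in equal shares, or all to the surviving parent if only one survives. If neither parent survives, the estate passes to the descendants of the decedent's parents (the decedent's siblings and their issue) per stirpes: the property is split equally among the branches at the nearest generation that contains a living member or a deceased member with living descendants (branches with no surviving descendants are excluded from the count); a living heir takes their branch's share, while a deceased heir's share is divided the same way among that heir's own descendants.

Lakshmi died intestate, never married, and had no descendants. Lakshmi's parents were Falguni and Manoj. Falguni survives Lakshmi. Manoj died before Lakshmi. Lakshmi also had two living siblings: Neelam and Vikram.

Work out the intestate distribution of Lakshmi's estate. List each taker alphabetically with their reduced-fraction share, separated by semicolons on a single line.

Falguni 1

Only one parent, Falguni, survives, so Falguni takes the entire estate. The siblings take nothing because a surviving parent has priority.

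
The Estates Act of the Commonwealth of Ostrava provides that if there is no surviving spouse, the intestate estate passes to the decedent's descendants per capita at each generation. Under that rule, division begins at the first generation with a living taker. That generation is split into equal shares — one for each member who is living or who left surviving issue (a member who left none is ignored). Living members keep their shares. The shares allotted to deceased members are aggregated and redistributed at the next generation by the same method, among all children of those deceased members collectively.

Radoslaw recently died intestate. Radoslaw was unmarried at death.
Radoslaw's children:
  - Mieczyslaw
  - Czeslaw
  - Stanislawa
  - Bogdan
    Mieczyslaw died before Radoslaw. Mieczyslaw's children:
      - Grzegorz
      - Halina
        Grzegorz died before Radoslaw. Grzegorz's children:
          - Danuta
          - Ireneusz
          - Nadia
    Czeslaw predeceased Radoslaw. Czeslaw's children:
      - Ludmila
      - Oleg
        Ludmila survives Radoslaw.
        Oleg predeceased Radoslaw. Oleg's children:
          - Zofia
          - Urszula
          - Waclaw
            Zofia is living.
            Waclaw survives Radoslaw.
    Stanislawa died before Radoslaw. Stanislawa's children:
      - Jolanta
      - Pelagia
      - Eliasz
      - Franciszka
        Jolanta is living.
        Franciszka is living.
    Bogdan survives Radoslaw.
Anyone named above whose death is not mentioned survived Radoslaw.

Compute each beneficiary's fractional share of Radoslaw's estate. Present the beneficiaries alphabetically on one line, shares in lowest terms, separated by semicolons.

There is no surviving spouse, so the entire estate passes to Radoslaw's descendants per capita at each generation.
At generation 1 (Mieczyslaw, Czeslaw, Stanislawa, Bogdan) there are 4 shares of (1)/4 = 1/4 each.
Living: Bogdan — each takes 1/4.
Deceased: Mieczyslaw, Czeslaw, and Stanislawa. Their combined 3/4 is pooled and carried to generation 2.
At generation 2 (Grzegorz, Halina, Ludmila, Oleg, Jolanta, Pelagia, Eliasz, Franciszka) there are 8 shares of (3/4)/8 = 3/32 each.
Living: Halina, Ludmila, Jolanta, Pelagia, Eliasz, and Franciszka — each takes 3/32.
Deceased: Grzegorz and Oleg. Their combined 3/16 is pooled and carried to generation 3.
At generation 3 (Danuta, Ireneusz, Nadia, Zofia, Urszula, Waclaw) there are 6 shares of (3/16)/6 = 1/32 each.
Living: Danuta, Ireneusz, Nadia, Zofia, Urszula, and Waclaw — each takes 1/32.

Bogdan 1/4; Danuta 1/32; Eliasz 3/32; Franciszka 3/32; Halina 3/32; Ireneusz 1/32; Jolanta 3/32; Ludmila 3/32; Nadia 1/32; Pelagia 3/32; Urszula 1/32; Waclaw 1/32; Zofia 1/32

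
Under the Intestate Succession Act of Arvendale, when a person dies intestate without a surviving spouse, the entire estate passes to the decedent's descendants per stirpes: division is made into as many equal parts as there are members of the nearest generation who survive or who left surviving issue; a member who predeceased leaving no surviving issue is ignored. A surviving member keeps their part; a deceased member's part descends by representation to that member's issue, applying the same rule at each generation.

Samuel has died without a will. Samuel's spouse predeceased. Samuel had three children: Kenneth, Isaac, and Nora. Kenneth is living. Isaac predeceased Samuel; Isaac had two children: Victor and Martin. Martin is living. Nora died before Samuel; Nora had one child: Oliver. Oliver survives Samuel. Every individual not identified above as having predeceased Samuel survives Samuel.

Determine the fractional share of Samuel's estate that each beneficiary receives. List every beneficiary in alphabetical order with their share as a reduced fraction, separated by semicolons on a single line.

There is no surviving spouse, so the entire estate passes to Samuel's descendants per stirpes.
The estate is divided into 3 equal shares of 1/3 among Kenneth, Isaac, Nora.
Kenneth is living and takes 1/3.
Isaac predeceased; the 1/3 allotted to Isaac's branch passes to Isaac's issue by representation.
The 1/3 is divided into 2 equal shares of 1/6 among Victor, Martin.
Victor is living and takes 1/6.
Martin is living and takes 1/6.
Nora predeceased; the 1/3 allotted to Nora's branch passes to Nora's issue by representation.
Oliver is the sole taker at this level and receives the full 1/3.

Kenneth 1/3; Martin 1/6; Oliver 1/3; Victor 1/6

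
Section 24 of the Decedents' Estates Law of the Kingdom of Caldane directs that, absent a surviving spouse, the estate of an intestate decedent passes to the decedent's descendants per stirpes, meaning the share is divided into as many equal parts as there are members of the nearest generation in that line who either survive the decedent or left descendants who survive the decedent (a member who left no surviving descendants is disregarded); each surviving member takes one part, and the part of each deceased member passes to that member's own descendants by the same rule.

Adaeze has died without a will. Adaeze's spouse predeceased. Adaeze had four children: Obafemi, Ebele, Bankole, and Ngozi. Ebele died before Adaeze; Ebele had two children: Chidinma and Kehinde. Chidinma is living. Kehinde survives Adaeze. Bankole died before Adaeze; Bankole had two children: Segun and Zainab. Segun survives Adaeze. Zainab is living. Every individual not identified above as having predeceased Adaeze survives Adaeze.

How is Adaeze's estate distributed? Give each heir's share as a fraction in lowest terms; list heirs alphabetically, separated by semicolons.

Chidinma 1/8; Kehinde 1/8; Ngozi 1/4; Obafemi 1/4; Segun 1/8; Zainab 1/8

There is no surviving spouse, so the entire estate passes to Adaeze's descendants per stirpes.
The estate is divided into 4 equal shares of 1/4 among Obafemi, Ebele, Bankole, Ngozi.
Obafemi is living and takes 1/4.
Ebele predeceased; the 1/4 allotted to Ebele's branch passes to Ebele's issue by representation.
The 1/4 is divided into 2 equal shares of 1/8 among Chidinma, Kehinde.
Chidinma is living and takes 1/8.
Kehinde is living and takes 1/8.
Bankole predeceased; the 1/4 allotted to Bankole's branch passes to Bankole's issue by representation.
The 1/4 is divided into 2 equal shares of 1/8 among Segun, Zainab.
Segun is living and takes 1/8.
Zainab is living and takes 1/8.
Ngozi is living and takes 1/4.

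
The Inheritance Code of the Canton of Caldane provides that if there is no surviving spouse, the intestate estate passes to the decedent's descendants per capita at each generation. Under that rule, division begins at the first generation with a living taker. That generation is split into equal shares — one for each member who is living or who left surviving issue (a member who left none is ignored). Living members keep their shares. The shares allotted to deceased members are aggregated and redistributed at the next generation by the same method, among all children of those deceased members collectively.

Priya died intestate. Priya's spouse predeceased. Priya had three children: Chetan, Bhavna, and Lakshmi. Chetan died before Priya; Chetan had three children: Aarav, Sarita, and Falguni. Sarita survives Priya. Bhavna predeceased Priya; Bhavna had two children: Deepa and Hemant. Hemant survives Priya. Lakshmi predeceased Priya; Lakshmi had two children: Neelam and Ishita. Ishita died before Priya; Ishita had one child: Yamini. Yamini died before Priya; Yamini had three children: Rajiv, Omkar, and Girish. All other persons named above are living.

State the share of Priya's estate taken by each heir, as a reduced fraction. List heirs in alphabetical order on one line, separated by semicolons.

There is no surviving spouse, so the entire estate passes to Priya's descendants per capita at each generation.
No one at generation 1 (Chetan, Bhavna, Lakshmi) is living; moving to the next generation.
At generation 2 (Aarav, Sarita, Falguni, Deepa, Hemant, Neelam, Ishita) there are 7 shares of (1)/7 = 1/7 each.
Living: Aarav, Sarita, Falguni, Deepa, Hemant, and Neelam — each takes 1/7.
Deceased: Ishita. That 1/7 share is carried to generation 3.
At generation 3 (Yamini) there are 1 shares of (1/7)/1 = 1/7 each.
Deceased: Yamini. That 1/7 share is carried to generation 4.
At generation 4 (Rajiv, Omkar, Girish) there are 3 shares of (1/7)/3 = 1/21 each.
Living: Rajiv, Omkar, and Girish — each takes 1/21.

Aarav 1/7; Deepa 1/7; Falguni 1/7; Girish 1/21; Hemant 1/7; Neelam 1/7; Omkar 1/21; Rajiv 1/21; Sarita 1/7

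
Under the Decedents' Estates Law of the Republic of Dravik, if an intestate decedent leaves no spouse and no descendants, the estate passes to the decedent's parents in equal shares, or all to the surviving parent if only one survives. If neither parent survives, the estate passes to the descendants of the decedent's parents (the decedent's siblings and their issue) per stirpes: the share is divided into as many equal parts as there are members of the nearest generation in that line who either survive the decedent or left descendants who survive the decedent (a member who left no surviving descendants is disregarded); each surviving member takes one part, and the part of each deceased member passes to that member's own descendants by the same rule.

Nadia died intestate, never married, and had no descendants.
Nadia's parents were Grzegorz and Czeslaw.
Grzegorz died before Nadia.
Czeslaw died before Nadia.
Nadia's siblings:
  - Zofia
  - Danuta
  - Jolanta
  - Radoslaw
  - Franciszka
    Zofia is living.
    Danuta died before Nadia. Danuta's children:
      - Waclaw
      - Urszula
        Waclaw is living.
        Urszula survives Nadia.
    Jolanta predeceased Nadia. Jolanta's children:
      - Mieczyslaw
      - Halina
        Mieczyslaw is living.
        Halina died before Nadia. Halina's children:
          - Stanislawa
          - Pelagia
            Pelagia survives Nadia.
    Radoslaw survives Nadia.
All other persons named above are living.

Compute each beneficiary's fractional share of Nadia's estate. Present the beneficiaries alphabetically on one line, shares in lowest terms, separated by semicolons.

Neither parent survives and there are no descendants, so the estate passes to Nadia's siblings and their issue per stirpes.
The estate is divided into 5 equal shares of 1/5 among Zofia, Danuta, Jolanta, Radoslaw, Franciszka.
Zofia is living and takes 1/5.
Danuta predeceased; the 1/5 allotted to Danuta's branch passes to Danuta's issue by representation.
The 1/5 is divided into 2 equal shares of 1/10 among Waclaw, Urszula.
Waclaw is living and takes 1/10.
Urszula is living and takes 1/10.
Jolanta predeceased; the 1/5 allotted to Jolanta's branch passes to Jolanta's issue by representation.
The 1/5 is divided into 2 equal shares of 1/10 among Mieczyslaw, Halina.
Mieczyslaw is living and takes 1/10.
Halina predeceased; the 1/10 allotted to Halina's branch passes to Halina's issue by representation.
The 1/10 is divided into 2 equal shares of 1/20 among Stanislawa, Pelagia.
Stanislawa is living and takes 1/20.
Pelagia is living and takes 1/20.
Radoslaw is living and takes 1/5.
Franciszka is living and takes 1/5.

Franciszka 1/5; Mieczyslaw 1/10; Pelagia 1/20; Radoslaw 1/5; Stanislawa 1/20; Urszula 1/10; Waclaw 1/10; Zofia 1/5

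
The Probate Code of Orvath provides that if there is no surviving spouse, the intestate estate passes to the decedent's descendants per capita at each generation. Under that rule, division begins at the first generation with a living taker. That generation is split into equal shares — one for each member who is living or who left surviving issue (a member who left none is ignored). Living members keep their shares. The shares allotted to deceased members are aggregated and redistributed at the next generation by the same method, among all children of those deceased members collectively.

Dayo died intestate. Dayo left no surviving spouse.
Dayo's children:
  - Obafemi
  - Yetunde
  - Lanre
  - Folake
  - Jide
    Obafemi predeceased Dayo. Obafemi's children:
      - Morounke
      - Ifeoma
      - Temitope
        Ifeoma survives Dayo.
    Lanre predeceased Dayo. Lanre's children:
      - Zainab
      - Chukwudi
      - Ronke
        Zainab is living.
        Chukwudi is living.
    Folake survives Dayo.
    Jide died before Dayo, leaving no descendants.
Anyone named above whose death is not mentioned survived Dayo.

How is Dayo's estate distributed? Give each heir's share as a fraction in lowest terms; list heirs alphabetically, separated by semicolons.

There is no surviving spouse, so the entire estate passes to Dayo's descendants per capita at each generation.
At generation 1 (Obafemi, Yetunde, Lanre, Folake) there are 4 shares of (1)/4 = 1/4 each.
Living: Yetunde and Folake — each takes 1/4.
Deceased: Obafemi and Lanre. Their combined 1/2 is pooled and carried to generation 2.
At generation 2 (Morounke, Ifeoma, Temitope, Zainab, Chukwudi, Ronke) there are 6 shares of (1/2)/6 = 1/12 each.
Living: Morounke, Ifeoma, Temitope, Zainab, Chukwudi, and Ronke — each takes 1/12.

Chukwudi 1/12; Folake 1/4; Ifeoma 1/12; Morounke 1/12; Ronke 1/12; Temitope 1/12; Yetunde 1/4; Zainab 1/12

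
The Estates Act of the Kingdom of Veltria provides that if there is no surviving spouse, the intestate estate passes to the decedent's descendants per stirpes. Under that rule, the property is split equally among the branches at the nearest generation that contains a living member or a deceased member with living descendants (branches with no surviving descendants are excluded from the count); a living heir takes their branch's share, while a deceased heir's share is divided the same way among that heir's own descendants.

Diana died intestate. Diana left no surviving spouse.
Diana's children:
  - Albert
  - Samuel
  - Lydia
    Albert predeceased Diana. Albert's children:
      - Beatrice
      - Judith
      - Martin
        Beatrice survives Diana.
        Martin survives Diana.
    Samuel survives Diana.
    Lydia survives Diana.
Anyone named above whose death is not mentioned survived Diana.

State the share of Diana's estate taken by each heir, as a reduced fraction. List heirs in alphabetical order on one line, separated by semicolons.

Beatrice 1/9; Judith 1/9; Lydia 1/3; Martin 1/9; Samuel 1/3

There is no surviving spouse, so the entire estate passes to Diana's descendants per stirpes.
The estate is divided into 3 equal shares of 1/3 among Albert, Samuel, Lydia.
Albert predeceased; the 1/3 allotted to Albert's branch passes to Albert's issue by representation.
The 1/3 is divided into 3 equal shares of 1/9 among Beatrice, Judith, Martin.
Beatrice is living and takes 1/9.
Judith is living and takes 1/9.
Martin is living and takes 1/9.
Samuel is living and takes 1/3.
Lydia is living and takes 1/3.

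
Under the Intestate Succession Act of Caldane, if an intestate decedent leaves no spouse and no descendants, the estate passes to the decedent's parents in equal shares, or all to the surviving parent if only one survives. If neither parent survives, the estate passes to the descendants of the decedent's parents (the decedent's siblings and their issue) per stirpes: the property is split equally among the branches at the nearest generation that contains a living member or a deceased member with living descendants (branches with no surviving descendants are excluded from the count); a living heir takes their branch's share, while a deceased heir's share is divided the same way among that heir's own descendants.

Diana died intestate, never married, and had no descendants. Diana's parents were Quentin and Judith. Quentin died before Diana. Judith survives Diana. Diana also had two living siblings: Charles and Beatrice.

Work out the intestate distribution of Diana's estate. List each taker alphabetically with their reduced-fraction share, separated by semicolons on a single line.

Only one parent, Judith, survives, so Judith takes the entire estate. The siblings take nothing because a surviving parent has priority.

Judith 1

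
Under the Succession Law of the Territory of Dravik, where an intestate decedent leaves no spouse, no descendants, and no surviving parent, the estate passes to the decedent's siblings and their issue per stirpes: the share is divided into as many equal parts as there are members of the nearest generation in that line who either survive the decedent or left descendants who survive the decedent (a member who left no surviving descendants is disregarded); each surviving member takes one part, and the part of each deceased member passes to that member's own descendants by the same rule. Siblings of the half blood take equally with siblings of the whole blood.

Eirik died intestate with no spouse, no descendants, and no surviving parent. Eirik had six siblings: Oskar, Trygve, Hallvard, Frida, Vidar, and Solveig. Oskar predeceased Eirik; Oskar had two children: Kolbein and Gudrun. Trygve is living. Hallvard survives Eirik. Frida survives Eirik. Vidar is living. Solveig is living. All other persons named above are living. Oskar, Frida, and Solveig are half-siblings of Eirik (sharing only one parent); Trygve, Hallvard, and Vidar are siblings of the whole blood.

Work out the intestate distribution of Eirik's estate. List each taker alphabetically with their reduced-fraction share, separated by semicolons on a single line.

Frida 1/6; Gudrun 1/12; Hallvard 1/6; Kolbein 1/12; Solveig 1/6; Trygve 1/6; Vidar 1/6

No spouse, descendants, or parent survives, so the estate passes to Eirik's siblings per stirpes.
Half-blood and whole-blood siblings take equally under the stated rule.
The estate is divided into 6 equal shares of 1/6 among Oskar, Trygve, Hallvard, Frida, Vidar, Solveig.
Oskar predeceased; the 1/6 allotted to Oskar's branch passes to Oskar's issue by representation.
The 1/6 is divided into 2 equal shares of 1/12 among Kolbein, Gudrun.
Kolbein is living and takes 1/12.
Gudrun is living and takes 1/12.
Trygve is living and takes 1/6.
Hallvard is living and takes 1/6.
Frida is living and takes 1/6.
Vidar is living and takes 1/6.
Solveig is living and takes 1/6.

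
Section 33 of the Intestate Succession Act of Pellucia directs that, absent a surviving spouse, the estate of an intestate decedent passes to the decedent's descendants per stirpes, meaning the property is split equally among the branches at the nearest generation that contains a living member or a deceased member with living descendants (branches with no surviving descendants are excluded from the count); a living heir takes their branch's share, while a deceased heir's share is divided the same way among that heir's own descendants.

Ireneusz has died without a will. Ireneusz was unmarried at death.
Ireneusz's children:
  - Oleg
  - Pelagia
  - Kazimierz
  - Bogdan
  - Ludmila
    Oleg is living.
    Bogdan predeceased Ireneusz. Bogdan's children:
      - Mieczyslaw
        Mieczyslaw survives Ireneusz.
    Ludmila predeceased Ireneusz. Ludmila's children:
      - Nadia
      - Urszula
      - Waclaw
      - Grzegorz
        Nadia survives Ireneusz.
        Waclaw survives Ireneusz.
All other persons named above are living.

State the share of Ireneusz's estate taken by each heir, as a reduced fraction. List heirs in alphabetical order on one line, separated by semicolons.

There is no surviving spouse, so the entire estate passes to Ireneusz's descendants per stirpes.
The estate is divided into 5 equal shares of 1/5 among Oleg, Pelagia, Kazimierz, Bogdan, Ludmila.
Oleg is living and takes 1/5.
Pelagia is living and takes 1/5.
Kazimierz is living and takes 1/5.
Bogdan predeceased; the 1/5 allotted to Bogdan's branch passes to Bogdan's issue by representation.
Mieczyslaw is the sole taker at this level and receives the full 1/5.
Ludmila predeceased; the 1/5 allotted to Ludmila's branch passes to Ludmila's issue by representation.
The 1/5 is divided into 4 equal shares of 1/20 among Nadia, Urszula, Waclaw, Grzegorz.
Nadia is living and takes 1/20.
Urszula is living and takes 1/20.
Waclaw is living and takes 1/20.
Grzegorz is living and takes 1/20.

Grzegorz 1/20; Kazimierz 1/5; Mieczyslaw 1/5; Nadia 1/20; Oleg 1/5; Pelagia 1/5; Urszula 1/20; Waclaw 1/20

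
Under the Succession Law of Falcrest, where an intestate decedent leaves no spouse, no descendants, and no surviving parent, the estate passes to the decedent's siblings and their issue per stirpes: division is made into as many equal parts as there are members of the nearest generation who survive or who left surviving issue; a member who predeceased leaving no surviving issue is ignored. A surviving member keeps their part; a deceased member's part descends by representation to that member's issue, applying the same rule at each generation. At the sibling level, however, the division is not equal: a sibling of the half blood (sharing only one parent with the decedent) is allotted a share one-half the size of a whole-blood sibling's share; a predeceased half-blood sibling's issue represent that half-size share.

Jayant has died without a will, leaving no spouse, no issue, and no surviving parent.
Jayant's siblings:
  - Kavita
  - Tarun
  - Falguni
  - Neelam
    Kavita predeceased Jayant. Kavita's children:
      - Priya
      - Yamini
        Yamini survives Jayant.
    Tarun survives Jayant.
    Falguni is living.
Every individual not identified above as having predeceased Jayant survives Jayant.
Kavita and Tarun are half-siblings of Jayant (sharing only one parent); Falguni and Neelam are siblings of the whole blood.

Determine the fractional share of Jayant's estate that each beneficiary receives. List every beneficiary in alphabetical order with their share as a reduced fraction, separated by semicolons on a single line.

No spouse, descendants, or parent survives, so the estate passes to Jayant's siblings per stirpes.
Half-blood siblings count for one-half the weight of whole-blood siblings at the initial division.
Dividing 1 in proportion to weights (total weight 3): Kavita (weight 1/2) → 1/6; Tarun (weight 1/2) → 1/6; Falguni (weight 1) → 1/3; Neelam (weight 1) → 1/3.
Kavita predeceased; the 1/6 allotted to Kavita's branch passes to Kavita's issue by representation.
The 1/6 is divided into 2 equal shares of 1/12 among Priya, Yamini.
Priya is living and takes 1/12.
Yamini is living and takes 1/12.
Tarun is living and takes 1/6.
Falguni is living and takes 1/3.
Neelam is living and takes 1/3.

Falguni 1/3; Neelam 1/3; Priya 1/12; Tarun 1/6; Yamini 1/12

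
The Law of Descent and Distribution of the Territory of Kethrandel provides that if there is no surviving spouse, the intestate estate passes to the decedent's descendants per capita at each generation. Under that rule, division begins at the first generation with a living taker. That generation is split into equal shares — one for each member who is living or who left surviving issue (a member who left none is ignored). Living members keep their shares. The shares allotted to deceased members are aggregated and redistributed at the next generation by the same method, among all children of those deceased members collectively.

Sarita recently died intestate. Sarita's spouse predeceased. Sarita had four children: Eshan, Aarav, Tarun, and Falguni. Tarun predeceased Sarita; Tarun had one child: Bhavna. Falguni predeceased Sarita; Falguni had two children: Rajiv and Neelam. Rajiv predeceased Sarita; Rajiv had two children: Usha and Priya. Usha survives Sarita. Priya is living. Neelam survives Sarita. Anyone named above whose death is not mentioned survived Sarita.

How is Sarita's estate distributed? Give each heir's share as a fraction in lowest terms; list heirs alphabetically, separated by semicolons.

There is no surviving spouse, so the entire estate passes to Sarita's descendants per capita at each generation.
At generation 1 (Eshan, Aarav, Tarun, Falguni) there are 4 shares of (1)/4 = 1/4 each.
Living: Eshan and Aarav — each takes 1/4.
Deceased: Tarun and Falguni. Their combined 1/2 is pooled and carried to generation 2.
At generation 2 (Bhavna, Rajiv, Neelam) there are 3 shares of (1/2)/3 = 1/6 each.
Living: Bhavna and Neelam — each takes 1/6.
Deceased: Rajiv. That 1/6 share is carried to generation 3.
At generation 3 (Usha, Priya) there are 2 shares of (1/6)/2 = 1/12 each.
Living: Usha and Priya — each takes 1/12.

Aarav 1/4; Bhavna 1/6; Eshan 1/4; Neelam 1/6; Priya 1/12; Usha 1/12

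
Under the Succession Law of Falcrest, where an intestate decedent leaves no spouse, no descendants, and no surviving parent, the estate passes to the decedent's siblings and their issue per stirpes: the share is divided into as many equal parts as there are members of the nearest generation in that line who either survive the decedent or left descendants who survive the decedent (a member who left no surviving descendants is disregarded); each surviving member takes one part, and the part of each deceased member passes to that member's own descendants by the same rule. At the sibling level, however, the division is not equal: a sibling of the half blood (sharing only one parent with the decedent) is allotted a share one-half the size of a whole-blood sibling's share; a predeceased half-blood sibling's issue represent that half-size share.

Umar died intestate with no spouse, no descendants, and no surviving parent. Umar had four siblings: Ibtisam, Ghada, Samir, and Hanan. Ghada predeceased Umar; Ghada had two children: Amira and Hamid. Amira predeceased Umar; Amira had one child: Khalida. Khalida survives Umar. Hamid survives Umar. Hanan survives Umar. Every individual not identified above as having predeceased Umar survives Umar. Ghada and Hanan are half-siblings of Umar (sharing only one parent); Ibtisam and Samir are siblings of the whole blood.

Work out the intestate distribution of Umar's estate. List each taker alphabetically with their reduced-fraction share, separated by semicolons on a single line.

Hamid 1/12; Hanan 1/6; Ibtisam 1/3; Khalida 1/12; Samir 1/3

No spouse, descendants, or parent survives, so the estate passes to Umar's siblings per stirpes.
Half-blood siblings count for one-half the weight of whole-blood siblings at the initial division.
Dividing 1 in proportion to weights (total weight 3): Ibtisam (weight 1) → 1/3; Ghada (weight 1/2) → 1/6; Samir (weight 1) → 1/3; Hanan (weight 1/2) → 1/6.
Ibtisam is living and takes 1/3.
Ghada predeceased; the 1/6 allotted to Ghada's branch passes to Ghada's issue by representation.
The 1/6 is divided into 2 equal shares of 1/12 among Amira, Hamid.
Amira predeceased; the 1/12 allotted to Amira's branch passes to Amira's issue by representation.
Khalida is the sole taker at this level and receives the full 1/12.
Hamid is living and takes 1/12.
Samir is living and takes 1/3.
Hanan is living and takes 1/6.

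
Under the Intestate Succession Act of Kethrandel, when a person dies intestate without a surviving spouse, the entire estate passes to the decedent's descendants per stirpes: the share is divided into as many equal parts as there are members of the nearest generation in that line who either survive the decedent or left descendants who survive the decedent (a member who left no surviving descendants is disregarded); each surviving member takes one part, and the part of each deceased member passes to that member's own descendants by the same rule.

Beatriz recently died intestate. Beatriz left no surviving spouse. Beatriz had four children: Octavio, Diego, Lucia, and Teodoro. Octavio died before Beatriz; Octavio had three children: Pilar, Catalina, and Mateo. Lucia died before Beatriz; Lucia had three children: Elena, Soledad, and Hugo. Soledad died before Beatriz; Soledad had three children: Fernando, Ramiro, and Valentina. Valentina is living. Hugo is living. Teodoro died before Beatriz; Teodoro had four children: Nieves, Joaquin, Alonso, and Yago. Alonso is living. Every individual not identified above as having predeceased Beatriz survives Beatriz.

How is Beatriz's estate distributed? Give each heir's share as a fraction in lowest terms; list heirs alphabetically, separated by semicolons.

Alonso 1/16; Catalina 1/12; Diego 1/4; Elena 1/12; Fernando 1/36; Hugo 1/12; Joaquin 1/16; Mateo 1/12; Nieves 1/16; Pilar 1/12; Ramiro 1/36; Valentina 1/36; Yago 1/16

There is no surviving spouse, so the entire estate passes to Beatriz's descendants per stirpes.
The estate is divided into 4 equal shares of 1/4 among Octavio, Diego, Lucia, Teodoro.
Octavio predeceased; the 1/4 allotted to Octavio's branch passes to Octavio's issue by representation.
The 1/4 is divided into 3 equal shares of 1/12 among Pilar, Catalina, Mateo.
Pilar is living and takes 1/12.
Catalina is living and takes 1/12.
Mateo is living and takes 1/12.
Diego is living and takes 1/4.
Lucia predeceased; the 1/4 allotted to Lucia's branch passes to Lucia's issue by representation.
The 1/4 is divided into 3 equal shares of 1/12 among Elena, Soledad, Hugo.
Elena is living and takes 1/12.
Soledad predeceased; the 1/12 allotted to Soledad's branch passes to Soledad's issue by representation.
The 1/12 is divided into 3 equal shares of 1/36 among Fernando, Ramiro, Valentina.
Fernando is living and takes 1/36.
Ramiro is living and takes 1/36.
Valentina is living and takes 1/36.
Hugo is living and takes 1/12.
Teodoro predeceased; the 1/4 allotted to Teodoro's branch passes to Teodoro's issue by representation.
The 1/4 is divided into 4 equal shares of 1/16 among Nieves, Joaquin, Alonso, Yago.
Nieves is living and takes 1/16.
Joaquin is living and takes 1/16.
Alonso is living and takes 1/16.
Yago is living and takes 1/16.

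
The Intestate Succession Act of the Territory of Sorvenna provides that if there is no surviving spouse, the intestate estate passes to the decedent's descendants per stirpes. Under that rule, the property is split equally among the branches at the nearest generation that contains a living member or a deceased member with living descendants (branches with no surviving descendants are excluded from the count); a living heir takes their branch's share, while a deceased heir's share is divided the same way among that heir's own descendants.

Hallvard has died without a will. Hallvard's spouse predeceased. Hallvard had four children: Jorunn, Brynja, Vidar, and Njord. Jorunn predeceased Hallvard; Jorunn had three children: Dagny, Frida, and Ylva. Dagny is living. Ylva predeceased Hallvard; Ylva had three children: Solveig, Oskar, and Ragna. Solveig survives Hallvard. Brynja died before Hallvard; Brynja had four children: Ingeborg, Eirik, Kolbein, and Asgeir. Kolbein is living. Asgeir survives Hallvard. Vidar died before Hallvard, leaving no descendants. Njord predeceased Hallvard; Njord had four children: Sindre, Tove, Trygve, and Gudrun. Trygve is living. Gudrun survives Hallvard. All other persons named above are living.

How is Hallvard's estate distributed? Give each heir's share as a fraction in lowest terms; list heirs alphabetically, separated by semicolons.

Asgeir 1/12; Dagny 1/9; Eirik 1/12; Frida 1/9; Gudrun 1/12; Ingeborg 1/12; Kolbein 1/12; Oskar 1/27; Ragna 1/27; Sindre 1/12; Solveig 1/27; Tove 1/12; Trygve 1/12

There is no surviving spouse, so the entire estate passes to Hallvard's descendants per stirpes.
Vidar left no surviving issue, so that branch lapses and is disregarded.
The estate is divided into 3 equal shares of 1/3 among Jorunn, Brynja, Njord.
Jorunn predeceased; the 1/3 allotted to Jorunn's branch passes to Jorunn's issue by representation.
The 1/3 is divided into 3 equal shares of 1/9 among Dagny, Frida, Ylva.
Dagny is living and takes 1/9.
Frida is living and takes 1/9.
Ylva predeceased; the 1/9 allotted to Ylva's branch passes to Ylva's issue by representation.
The 1/9 is divided into 3 equal shares of 1/27 among Solveig, Oskar, Ragna.
Solveig is living and takes 1/27.
Oskar is living and takes 1/27.
Ragna is living and takes 1/27.
Brynja predeceased; the 1/3 allotted to Brynja's branch passes to Brynja's issue by representation.
The 1/3 is divided into 4 equal shares of 1/12 among Ingeborg, Eirik, Kolbein, Asgeir.
Ingeborg is living and takes 1/12.
Eirik is living and takes 1/12.
Kolbein is living and takes 1/12.
Asgeir is living and takes 1/12.
Njord predeceased; the 1/3 allotted to Njord's branch passes to Njord's issue by representation.
The 1/3 is divided into 4 equal shares of 1/12 among Sindre, Tove, Trygve, Gudrun.
Sindre is living and takes 1/12.
Tove is living and takes 1/12.
Trygve is living and takes 1/12.
Gudrun is living and takes 1/12.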